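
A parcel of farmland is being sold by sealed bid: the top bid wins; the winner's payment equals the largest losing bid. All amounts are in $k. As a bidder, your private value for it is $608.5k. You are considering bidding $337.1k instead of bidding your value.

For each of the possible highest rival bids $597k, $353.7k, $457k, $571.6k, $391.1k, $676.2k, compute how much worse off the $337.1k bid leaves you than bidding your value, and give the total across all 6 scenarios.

$672.1k

The deviation costs you only when the competing bid falls strictly between $337.1k and $608.5k; elsewhere both bids give the same outcome.
$597k: truthful payoff $11.5k, deviation payoff $0k → loss $11.5k.
$353.7k: truthful payoff $254.8k, deviation payoff $0k → loss $254.8k.
$457k: truthful payoff $151.5k, deviation payoff $0k → loss $151.5k.
$571.6k: truthful payoff $36.9k, deviation payoff $0k → loss $36.9k.
$391.1k: truthful payoff $217.4k, deviation payoff $0k → loss $217.4k.
$676.2k: outcomes coincide → loss $0k.
Total loss = $11.5k + $254.8k + $151.5k + $36.9k + $217.4k = $672.1k.
Because the price is fixed by the runner-up's bid, deviating from your value can only change a good outcome into a bad one — never the reverse.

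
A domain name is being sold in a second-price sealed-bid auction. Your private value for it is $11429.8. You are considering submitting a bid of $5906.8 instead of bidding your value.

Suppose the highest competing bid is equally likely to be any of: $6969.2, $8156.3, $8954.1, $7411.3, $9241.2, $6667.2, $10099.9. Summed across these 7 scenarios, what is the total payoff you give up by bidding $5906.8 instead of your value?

$22509.4

The deviation costs you only when the competing bid falls strictly between $5906.8 and $11429.8; elsewhere both bids give the same outcome.
$6969.2: truthful payoff $4460.6, deviation payoff $0 → loss $4460.6.
$8156.3: truthful payoff $3273.5, deviation payoff $0 → loss $3273.5.
$8954.1: truthful payoff $2475.7, deviation payoff $0 → loss $2475.7.
$7411.3: truthful payoff $4018.5, deviation payoff $0 → loss $4018.5.
$9241.2: truthful payoff $2188.6, deviation payoff $0 → loss $2188.6.
$6667.2: truthful payoff $4762.6, deviation payoff $0 → loss $4762.6.
$10099.9: truthful payoff $1329.9, deviation payoff $0 → loss $1329.9.
Total loss = $4460.6 + $3273.5 + $2475.7 + $4018.5 + $2188.6 + $4762.6 + $1329.9 = $22509.4.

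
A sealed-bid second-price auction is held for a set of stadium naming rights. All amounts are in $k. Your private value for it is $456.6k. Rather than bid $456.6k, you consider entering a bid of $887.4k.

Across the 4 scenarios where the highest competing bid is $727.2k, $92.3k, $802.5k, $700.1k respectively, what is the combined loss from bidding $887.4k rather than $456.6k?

$860k

The deviation costs you only when the competing bid falls strictly between $456.6k and $887.4k; elsewhere both bids give the same outcome.
$727.2k: truthful payoff $0k, deviation payoff −$270.6k → loss $270.6k.
$92.3k: outcomes coincide → loss $0k.
$802.5k: truthful payoff $0k, deviation payoff −$345.9k → loss $345.9k.
$700.1k: truthful payoff $0k, deviation payoff −$243.5k → loss $243.5k.
Total loss = $270.6k + $345.9k + $243.5k = $860k.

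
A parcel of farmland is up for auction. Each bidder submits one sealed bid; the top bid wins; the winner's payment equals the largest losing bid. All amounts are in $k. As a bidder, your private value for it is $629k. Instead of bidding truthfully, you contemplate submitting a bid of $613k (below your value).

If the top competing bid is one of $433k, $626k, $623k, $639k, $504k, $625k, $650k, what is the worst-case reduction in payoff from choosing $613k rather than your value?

$6k

$433k: same outcome either way → loss $0k.
$626k: truthful gives $3k, deviation gives $0k → loss $3k.
$623k: truthful gives $6k, deviation gives $0k → loss $6k.
$639k: same outcome either way → loss $0k.
$504k: same outcome either way → loss $0k.
$625k: truthful gives $4k, deviation gives $0k → loss $4k.
$650k: same outcome either way → loss $0k.
Maximum loss: $6k.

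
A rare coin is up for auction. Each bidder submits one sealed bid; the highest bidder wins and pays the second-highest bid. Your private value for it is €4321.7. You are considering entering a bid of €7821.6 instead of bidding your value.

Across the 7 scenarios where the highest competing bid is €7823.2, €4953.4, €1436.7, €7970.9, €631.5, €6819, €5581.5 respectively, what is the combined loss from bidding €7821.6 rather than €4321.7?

The deviation costs you only when the competing bid falls strictly between €4321.7 and €7821.6; elsewhere both bids give the same outcome.
€7823.2: outcomes coincide → loss €0.
€4953.4: truthful payoff €0, deviation payoff −€631.7 → loss €631.7.
€1436.7: outcomes coincide → loss €0.
€7970.9: outcomes coincide → loss €0.
€631.5: outcomes coincide → loss €0.
€6819: truthful payoff €0, deviation payoff −€2497.3 → loss €2497.3.
€5581.5: truthful payoff €0, deviation payoff −€1259.8 → loss €1259.8.
Total loss = €631.7 + €2497.3 + €1259.8 = €4388.8.

€4388.8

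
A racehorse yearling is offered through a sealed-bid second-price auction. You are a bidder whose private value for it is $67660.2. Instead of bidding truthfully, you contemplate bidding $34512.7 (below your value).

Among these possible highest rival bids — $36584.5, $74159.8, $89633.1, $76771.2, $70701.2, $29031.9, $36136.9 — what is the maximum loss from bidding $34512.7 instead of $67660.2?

$36584.5: truthful gives $31075.7, deviation gives $0 → loss $31075.7.
$74159.8: same outcome either way → loss $0.
$89633.1: same outcome either way → loss $0.
$76771.2: same outcome either way → loss $0.
$70701.2: same outcome either way → loss $0.
$29031.9: same outcome either way → loss $0.
$36136.9: truthful gives $31523.3, deviation gives $0 → loss $31523.3.
Maximum loss: $31523.3.

$31523.3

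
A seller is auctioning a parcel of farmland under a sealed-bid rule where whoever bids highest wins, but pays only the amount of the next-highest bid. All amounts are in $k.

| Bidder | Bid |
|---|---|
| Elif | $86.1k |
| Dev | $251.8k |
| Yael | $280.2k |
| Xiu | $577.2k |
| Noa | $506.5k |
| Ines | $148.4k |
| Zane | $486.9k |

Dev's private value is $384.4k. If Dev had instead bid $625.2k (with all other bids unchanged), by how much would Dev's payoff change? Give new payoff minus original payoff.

The highest bid among the other bidders is $577.2k; Dev's bid doesn't change that.
Original bid $251.8k: Dev is not highest (top rival bid is $577.2k); payoff $0k.
Alternative bid $625.2k: Dev is highest, pays the top rival bid $577.2k; payoff $384.4k − $577.2k = −$192.8k.
Change in payoff = −$192.8k − ($0k) = −$192.8k.

−$192.8k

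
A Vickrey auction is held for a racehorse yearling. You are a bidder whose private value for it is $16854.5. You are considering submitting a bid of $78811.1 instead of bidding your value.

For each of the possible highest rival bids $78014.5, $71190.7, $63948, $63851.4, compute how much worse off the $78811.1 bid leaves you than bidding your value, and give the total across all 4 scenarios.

The deviation costs you only when the competing bid falls strictly between $16854.5 and $78811.1; elsewhere both bids give the same outcome.
$78014.5: truthful payoff $0, deviation payoff −$61160 → loss $61160.
$71190.7: truthful payoff $0, deviation payoff −$54336.2 → loss $54336.2.
$63948: truthful payoff $0, deviation payoff −$47093.5 → loss $47093.5.
$63851.4: truthful payoff $0, deviation payoff −$46996.9 → loss $46996.9.
Total loss = $61160 + $54336.2 + $47093.5 + $46996.9 = $209586.6.

$209586.6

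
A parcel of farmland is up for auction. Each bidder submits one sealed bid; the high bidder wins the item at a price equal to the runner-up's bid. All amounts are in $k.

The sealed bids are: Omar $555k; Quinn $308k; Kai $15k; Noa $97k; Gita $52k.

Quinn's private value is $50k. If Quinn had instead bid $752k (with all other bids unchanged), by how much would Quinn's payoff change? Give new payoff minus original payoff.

The highest bid among the other bidders is $555k; Quinn's bid doesn't change that.
Original bid $308k: Quinn is not highest (top rival bid is $555k); payoff $0k.
Alternative bid $752k: Quinn is highest, pays the top rival bid $555k; payoff $50k − $555k = −$505k.
Change in payoff = −$505k − ($0k) = −$505k.

−$505k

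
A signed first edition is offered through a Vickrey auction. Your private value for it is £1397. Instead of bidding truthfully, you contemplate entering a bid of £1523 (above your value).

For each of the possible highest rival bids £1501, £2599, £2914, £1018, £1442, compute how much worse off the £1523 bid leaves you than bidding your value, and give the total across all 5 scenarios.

The deviation costs you only when the competing bid falls strictly between £1397 and £1523; elsewhere both bids give the same outcome.
£1501: truthful payoff £0, deviation payoff −£104 → loss £104.
£2599: outcomes coincide → loss £0.
£2914: outcomes coincide → loss £0.
£1018: outcomes coincide → loss £0.
£1442: truthful payoff £0, deviation payoff −£45 → loss £45.
Total loss = £104 + £45 = £149.

£149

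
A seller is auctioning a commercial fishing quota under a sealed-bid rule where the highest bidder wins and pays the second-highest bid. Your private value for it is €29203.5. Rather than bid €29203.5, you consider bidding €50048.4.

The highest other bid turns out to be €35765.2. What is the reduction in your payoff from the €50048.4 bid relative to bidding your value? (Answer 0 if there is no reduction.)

Bidding your value €29203.5: you lose (since €29203.5 < €35765.2). Payoff €0.
Bidding €50048.4: you win and pay €35765.2. Payoff €29203.5 − €35765.2 = −€6561.7.
The competing bid €35765.2 lies between your value and your inflated bid, so overbidding wins an item priced above your value.
Loss from deviating = €0 − (−€6561.7) = €6561.7.

€6561.7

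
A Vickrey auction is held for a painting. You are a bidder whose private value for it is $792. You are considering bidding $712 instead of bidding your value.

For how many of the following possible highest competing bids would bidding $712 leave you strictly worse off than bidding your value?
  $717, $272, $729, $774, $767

4

The deviation hurts exactly when the highest competing bid lies strictly between $712 and $792 — underbidding then forfeits a profitable win.
$717: inside the interval → strictly worse (loss $75).
$272: below both → same outcome either way.
$729: inside the interval → strictly worse (loss $63).
$774: inside the interval → strictly worse (loss $18).
$767: inside the interval → strictly worse (loss $25).
Count: 4.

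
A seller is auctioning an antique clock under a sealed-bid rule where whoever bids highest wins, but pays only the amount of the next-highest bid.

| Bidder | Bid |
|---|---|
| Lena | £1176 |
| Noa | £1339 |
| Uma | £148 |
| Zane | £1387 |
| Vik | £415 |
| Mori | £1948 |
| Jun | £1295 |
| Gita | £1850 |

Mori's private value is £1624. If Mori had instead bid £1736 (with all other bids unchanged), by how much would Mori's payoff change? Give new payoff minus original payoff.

The highest bid among the other bidders is £1850; Mori's bid doesn't change that.
Original bid £1948: Mori is highest, pays the top rival bid £1850; payoff £1624 − £1850 = −£226.
Alternative bid £1736: Mori is not highest (top rival bid is £1850); payoff £0.
Change in payoff = £0 − (−£226) = £226.

£226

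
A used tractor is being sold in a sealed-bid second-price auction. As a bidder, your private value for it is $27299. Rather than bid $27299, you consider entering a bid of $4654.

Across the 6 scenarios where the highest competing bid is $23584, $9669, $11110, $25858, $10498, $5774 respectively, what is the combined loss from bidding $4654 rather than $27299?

The deviation costs you only when the competing bid falls strictly between $4654 and $27299; elsewhere both bids give the same outcome.
$23584: truthful payoff $3715, deviation payoff $0 → loss $3715.
$9669: truthful payoff $17630, deviation payoff $0 → loss $17630.
$11110: truthful payoff $16189, deviation payoff $0 → loss $16189.
$25858: truthful payoff $1441, deviation payoff $0 → loss $1441.
$10498: truthful payoff $16801, deviation payoff $0 → loss $16801.
$5774: truthful payoff $21525, deviation payoff $0 → loss $21525.
Total loss = $3715 + $17630 + $16189 + $1441 + $16801 + $21525 = $77301.

$77301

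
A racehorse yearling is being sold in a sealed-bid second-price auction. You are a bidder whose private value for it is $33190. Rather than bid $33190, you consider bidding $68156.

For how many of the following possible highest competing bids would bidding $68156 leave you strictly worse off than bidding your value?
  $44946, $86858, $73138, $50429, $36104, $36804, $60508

The deviation hurts exactly when the highest competing bid lies strictly between $33190 and $68156 — overbidding then wins at a price above your value.
$44946: inside the interval → strictly worse (loss $11756).
$86858: above both → same outcome either way.
$73138: above both → same outcome either way.
$50429: inside the interval → strictly worse (loss $17239).
$36104: inside the interval → strictly worse (loss $2914).
$36804: inside the interval → strictly worse (loss $3614).
$60508: inside the interval → strictly worse (loss $27318).
Count: 5.

5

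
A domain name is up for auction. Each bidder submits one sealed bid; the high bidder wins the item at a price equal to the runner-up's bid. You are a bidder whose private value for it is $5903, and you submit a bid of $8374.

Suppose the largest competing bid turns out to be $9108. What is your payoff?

$0

Your bid $8374 is below the highest competing bid $9108, so you lose.
A losing bidder pays nothing and receives nothing: payoff = $0.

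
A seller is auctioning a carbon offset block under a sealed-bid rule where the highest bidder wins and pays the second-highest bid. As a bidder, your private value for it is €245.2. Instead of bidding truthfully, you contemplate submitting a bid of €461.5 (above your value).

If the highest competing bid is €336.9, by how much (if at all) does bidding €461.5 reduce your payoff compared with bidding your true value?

€91.7

Bidding your value €245.2: you lose (since €245.2 < €336.9). Payoff €0.
Bidding €461.5: you win and pay €336.9. Payoff €245.2 − €336.9 = −€91.7.
The competing bid €336.9 lies between your value and your inflated bid, so overbidding wins an item priced above your value.
Loss from deviating = €0 − (−€91.7) = €91.7.
Because the price is fixed by the runner-up's bid, deviating from your value can only change a good outcome into a bad one — never the reverse.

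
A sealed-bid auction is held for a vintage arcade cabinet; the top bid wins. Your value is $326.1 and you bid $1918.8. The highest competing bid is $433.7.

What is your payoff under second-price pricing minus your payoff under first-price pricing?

You have the highest bid, so you win under either rule.
Second-price: pay $433.7 → payoff −$107.6.
First-price: pay your own bid $1918.8 → payoff −$1592.7.
Difference = −$107.6 − (−$1592.7) = $1485.1.

$1485.1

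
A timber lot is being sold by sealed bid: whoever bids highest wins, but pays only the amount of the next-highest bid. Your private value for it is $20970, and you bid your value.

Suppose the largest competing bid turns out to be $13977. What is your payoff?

Your bid $20970 exceeds the highest competing bid $13977, so you win.
In a second-price auction the winner pays the second-highest bid, $13977.
Payoff = value − price = $20970 − $13977 = $6993.

$6993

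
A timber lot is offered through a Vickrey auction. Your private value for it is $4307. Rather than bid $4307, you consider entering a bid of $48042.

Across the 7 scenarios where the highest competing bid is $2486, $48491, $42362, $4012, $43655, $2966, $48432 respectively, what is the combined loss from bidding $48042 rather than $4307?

The deviation costs you only when the competing bid falls strictly between $4307 and $48042; elsewhere both bids give the same outcome.
$2486: outcomes coincide → loss $0.
$48491: outcomes coincide → loss $0.
$42362: truthful payoff $0, deviation payoff −$38055 → loss $38055.
$4012: outcomes coincide → loss $0.
$43655: truthful payoff $0, deviation payoff −$39348 → loss $39348.
$2966: outcomes coincide → loss $0.
$48432: outcomes coincide → loss $0.
Total loss = $38055 + $39348 = $77403.
In a second-price auction your bid sets only whether you win, not what you pay, so bidding your true value is weakly dominant.

$77403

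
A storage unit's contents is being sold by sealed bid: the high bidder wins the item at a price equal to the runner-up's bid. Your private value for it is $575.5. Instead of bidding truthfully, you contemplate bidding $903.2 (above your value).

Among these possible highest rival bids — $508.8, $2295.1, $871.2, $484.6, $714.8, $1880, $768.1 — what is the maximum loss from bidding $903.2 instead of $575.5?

$295.7

$508.8: same outcome either way → loss $0.
$2295.1: same outcome either way → loss $0.
$871.2: truthful gives $0, deviation gives −$295.7 → loss $295.7.
$484.6: same outcome either way → loss $0.
$714.8: truthful gives $0, deviation gives −$139.3 → loss $139.3.
$1880: same outcome either way → loss $0.
$768.1: truthful gives $0, deviation gives −$192.6 → loss $192.6.
Maximum loss: $295.7.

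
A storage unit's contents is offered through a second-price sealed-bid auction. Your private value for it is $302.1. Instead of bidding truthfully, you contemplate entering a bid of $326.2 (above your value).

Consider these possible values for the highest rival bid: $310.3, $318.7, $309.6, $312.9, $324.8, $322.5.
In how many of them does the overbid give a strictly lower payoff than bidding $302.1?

6

The deviation hurts exactly when the highest competing bid lies strictly between $302.1 and $326.2 — overbidding then wins at a price above your value.
$310.3: inside the interval → strictly worse (loss $8.2).
$318.7: inside the interval → strictly worse (loss $16.6).
$309.6: inside the interval → strictly worse (loss $7.5).
$312.9: inside the interval → strictly worse (loss $10.8).
$324.8: inside the interval → strictly worse (loss $22.7).
$322.5: inside the interval → strictly worse (loss $20.4).
Count: 6.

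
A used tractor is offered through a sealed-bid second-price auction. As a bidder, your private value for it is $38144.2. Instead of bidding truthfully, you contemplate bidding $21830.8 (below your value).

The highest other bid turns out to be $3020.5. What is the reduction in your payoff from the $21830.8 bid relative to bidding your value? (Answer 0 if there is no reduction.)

$0

Bidding your value $38144.2: you win (since $38144.2 > $3020.5) and pay $3020.5. Payoff $35123.7.
Bidding $21830.8: you win and pay $3020.5. Payoff $38144.2 − $3020.5 = $35123.7.
Difference = $35123.7 − $35123.7 = $0; both bids lead to the same outcome because the competing bid is below both your value and your alternative bid.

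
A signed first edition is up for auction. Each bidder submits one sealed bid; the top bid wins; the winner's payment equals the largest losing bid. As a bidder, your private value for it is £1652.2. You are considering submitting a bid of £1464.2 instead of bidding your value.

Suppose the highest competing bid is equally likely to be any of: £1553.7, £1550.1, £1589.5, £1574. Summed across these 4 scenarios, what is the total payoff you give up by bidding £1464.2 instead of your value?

£341.5

The deviation costs you only when the competing bid falls strictly between £1464.2 and £1652.2; elsewhere both bids give the same outcome.
£1553.7: truthful payoff £98.5, deviation payoff £0 → loss £98.5.
£1550.1: truthful payoff £102.1, deviation payoff £0 → loss £102.1.
£1589.5: truthful payoff £62.7, deviation payoff £0 → loss £62.7.
£1574: truthful payoff £78.2, deviation payoff £0 → loss £78.2.
Total loss = £98.5 + £102.1 + £62.7 + £78.2 = £341.5.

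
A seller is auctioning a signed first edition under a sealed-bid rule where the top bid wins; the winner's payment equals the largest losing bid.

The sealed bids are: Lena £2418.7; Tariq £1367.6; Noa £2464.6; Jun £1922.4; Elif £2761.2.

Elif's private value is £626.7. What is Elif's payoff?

Highest bid: Elif at £2761.2, so Elif wins.
Second-highest bid: Noa at £2464.6 — that is the price the winner pays.
Elif's payoff = value − price = £626.7 − £2464.6 = −£1837.9.

−£1837.9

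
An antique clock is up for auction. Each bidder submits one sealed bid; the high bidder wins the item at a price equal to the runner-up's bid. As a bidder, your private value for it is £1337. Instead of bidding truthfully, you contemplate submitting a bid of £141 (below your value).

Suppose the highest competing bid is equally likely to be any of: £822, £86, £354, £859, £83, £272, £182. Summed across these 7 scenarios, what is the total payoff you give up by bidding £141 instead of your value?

£4196

The deviation costs you only when the competing bid falls strictly between £141 and £1337; elsewhere both bids give the same outcome.
£822: truthful payoff £515, deviation payoff £0 → loss £515.
£86: outcomes coincide → loss £0.
£354: truthful payoff £983, deviation payoff £0 → loss £983.
£859: truthful payoff £478, deviation payoff £0 → loss £478.
£83: outcomes coincide → loss £0.
£272: truthful payoff £1065, deviation payoff £0 → loss £1065.
£182: truthful payoff £1155, deviation payoff £0 → loss £1155.
Total loss = £515 + £983 + £478 + £1065 + £1155 = £4196.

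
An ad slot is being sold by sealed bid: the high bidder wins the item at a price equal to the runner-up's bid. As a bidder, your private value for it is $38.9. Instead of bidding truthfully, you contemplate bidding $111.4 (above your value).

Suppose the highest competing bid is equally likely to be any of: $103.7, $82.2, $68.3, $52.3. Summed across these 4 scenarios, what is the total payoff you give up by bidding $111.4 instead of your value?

$150.9

The deviation costs you only when the competing bid falls strictly between $38.9 and $111.4; elsewhere both bids give the same outcome.
$103.7: truthful payoff $0, deviation payoff −$64.8 → loss $64.8.
$82.2: truthful payoff $0, deviation payoff −$43.3 → loss $43.3.
$68.3: truthful payoff $0, deviation payoff −$29.4 → loss $29.4.
$52.3: truthful payoff $0, deviation payoff −$13.4 → loss $13.4.
Total loss = $64.8 + $43.3 + $29.4 + $13.4 = $150.9.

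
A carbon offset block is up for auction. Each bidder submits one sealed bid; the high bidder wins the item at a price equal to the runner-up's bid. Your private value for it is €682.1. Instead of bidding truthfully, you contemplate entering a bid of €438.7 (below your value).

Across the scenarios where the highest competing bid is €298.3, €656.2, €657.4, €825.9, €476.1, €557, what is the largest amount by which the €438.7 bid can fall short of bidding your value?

€298.3: same outcome either way → loss €0.
€656.2: truthful gives €25.9, deviation gives €0 → loss €25.9.
€657.4: truthful gives €24.7, deviation gives €0 → loss €24.7.
€825.9: same outcome either way → loss €0.
€476.1: truthful gives €206, deviation gives €0 → loss €206.
€557: truthful gives €125.1, deviation gives €0 → loss €125.1.
Maximum loss: €206.

€206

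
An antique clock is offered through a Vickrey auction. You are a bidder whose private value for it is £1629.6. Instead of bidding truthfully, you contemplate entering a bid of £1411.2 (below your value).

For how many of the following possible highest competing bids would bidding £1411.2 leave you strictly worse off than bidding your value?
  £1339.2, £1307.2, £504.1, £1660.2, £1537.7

The deviation hurts exactly when the highest competing bid lies strictly between £1411.2 and £1629.6 — underbidding then forfeits a profitable win.
£1339.2: below both → same outcome either way.
£1307.2: below both → same outcome either way.
£504.1: below both → same outcome either way.
£1660.2: above both → same outcome either way.
£1537.7: inside the interval → strictly worse (loss £91.9).
Count: 1.

1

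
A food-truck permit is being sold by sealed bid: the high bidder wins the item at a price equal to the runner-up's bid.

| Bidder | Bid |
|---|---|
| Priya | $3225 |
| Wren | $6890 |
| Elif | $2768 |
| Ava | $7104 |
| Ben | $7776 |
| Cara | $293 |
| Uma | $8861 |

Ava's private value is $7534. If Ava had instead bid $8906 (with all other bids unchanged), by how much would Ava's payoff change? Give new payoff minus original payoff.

−$1327

The highest bid among the other bidders is $8861; Ava's bid doesn't change that.
Original bid $7104: Ava is not highest (top rival bid is $8861); payoff $0.
Alternative bid $8906: Ava is highest, pays the top rival bid $8861; payoff $7534 − $8861 = −$1327.
Change in payoff = −$1327 − ($0) = −$1327.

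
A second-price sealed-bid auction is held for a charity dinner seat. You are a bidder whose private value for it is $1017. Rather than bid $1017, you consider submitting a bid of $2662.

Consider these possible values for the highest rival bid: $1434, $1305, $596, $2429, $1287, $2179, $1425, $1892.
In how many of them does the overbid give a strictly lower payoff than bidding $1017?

7

The deviation hurts exactly when the highest competing bid lies strictly between $1017 and $2662 — overbidding then wins at a price above your value.
$1434: inside the interval → strictly worse (loss $417).
$1305: inside the interval → strictly worse (loss $288).
$596: below both → same outcome either way.
$2429: inside the interval → strictly worse (loss $1412).
$1287: inside the interval → strictly worse (loss $270).
$2179: inside the interval → strictly worse (loss $1162).
$1425: inside the interval → strictly worse (loss $408).
$1892: inside the interval → strictly worse (loss $875).
Count: 7.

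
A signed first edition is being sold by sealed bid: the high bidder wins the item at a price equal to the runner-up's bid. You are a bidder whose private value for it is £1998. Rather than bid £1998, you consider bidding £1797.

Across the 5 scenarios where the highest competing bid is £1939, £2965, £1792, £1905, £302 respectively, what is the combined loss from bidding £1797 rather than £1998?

The deviation costs you only when the competing bid falls strictly between £1797 and £1998; elsewhere both bids give the same outcome.
£1939: truthful payoff £59, deviation payoff £0 → loss £59.
£2965: outcomes coincide → loss £0.
£1792: outcomes coincide → loss £0.
£1905: truthful payoff £93, deviation payoff £0 → loss £93.
£302: outcomes coincide → loss £0.
Total loss = £59 + £93 = £152.

£152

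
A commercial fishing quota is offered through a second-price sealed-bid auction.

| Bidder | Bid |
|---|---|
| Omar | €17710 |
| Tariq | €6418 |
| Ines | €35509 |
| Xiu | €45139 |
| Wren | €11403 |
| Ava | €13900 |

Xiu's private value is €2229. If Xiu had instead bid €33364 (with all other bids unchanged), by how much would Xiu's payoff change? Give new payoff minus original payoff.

€33280

The highest bid among the other bidders is €35509; Xiu's bid doesn't change that.
Original bid €45139: Xiu is highest, pays the top rival bid €35509; payoff €2229 − €35509 = −€33280.
Alternative bid €33364: Xiu is not highest (top rival bid is €35509); payoff €0.
Change in payoff = €0 − (−€33280) = €33280.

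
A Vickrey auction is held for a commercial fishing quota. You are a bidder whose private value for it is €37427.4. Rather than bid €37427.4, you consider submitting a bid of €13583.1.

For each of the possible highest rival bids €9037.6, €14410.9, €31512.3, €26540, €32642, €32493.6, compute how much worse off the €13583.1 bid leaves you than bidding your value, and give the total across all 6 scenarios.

The deviation costs you only when the competing bid falls strictly between €13583.1 and €37427.4; elsewhere both bids give the same outcome.
€9037.6: outcomes coincide → loss €0.
€14410.9: truthful payoff €23016.5, deviation payoff €0 → loss €23016.5.
€31512.3: truthful payoff €5915.1, deviation payoff €0 → loss €5915.1.
€26540: truthful payoff €10887.4, deviation payoff €0 → loss €10887.4.
€32642: truthful payoff €4785.4, deviation payoff €0 → loss €4785.4.
€32493.6: truthful payoff €4933.8, deviation payoff €0 → loss €4933.8.
Total loss = €23016.5 + €5915.1 + €10887.4 + €4785.4 + €4933.8 = €49538.2.

€49538.2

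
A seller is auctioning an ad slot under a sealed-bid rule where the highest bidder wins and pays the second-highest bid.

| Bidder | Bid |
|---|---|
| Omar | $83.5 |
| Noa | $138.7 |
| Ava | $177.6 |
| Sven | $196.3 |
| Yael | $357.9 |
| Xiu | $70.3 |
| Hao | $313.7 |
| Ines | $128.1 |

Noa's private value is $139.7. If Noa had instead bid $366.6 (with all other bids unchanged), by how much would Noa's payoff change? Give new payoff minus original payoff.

The highest bid among the other bidders is $357.9; Noa's bid doesn't change that.
Original bid $138.7: Noa is not highest (top rival bid is $357.9); payoff $0.
Alternative bid $366.6: Noa is highest, pays the top rival bid $357.9; payoff $139.7 − $357.9 = −$218.2.
Change in payoff = −$218.2 − ($0) = −$218.2.

−$218.2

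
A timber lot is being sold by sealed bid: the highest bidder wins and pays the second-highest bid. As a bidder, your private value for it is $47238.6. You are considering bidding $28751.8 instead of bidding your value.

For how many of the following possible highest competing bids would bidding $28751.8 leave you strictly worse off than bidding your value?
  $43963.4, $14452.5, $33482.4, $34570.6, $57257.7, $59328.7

3

The deviation hurts exactly when the highest competing bid lies strictly between $28751.8 and $47238.6 — underbidding then forfeits a profitable win.
$43963.4: inside the interval → strictly worse (loss $3275.2).
$14452.5: below both → same outcome either way.
$33482.4: inside the interval → strictly worse (loss $13756.2).
$34570.6: inside the interval → strictly worse (loss $12668).
$57257.7: above both → same outcome either way.
$59328.7: above both → same outcome either way.
Count: 3.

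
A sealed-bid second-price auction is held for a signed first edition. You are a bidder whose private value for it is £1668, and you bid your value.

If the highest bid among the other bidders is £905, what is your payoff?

Your bid £1668 exceeds the highest competing bid £905, so you win.
In a second-price auction the winner pays the second-highest bid, £905.
Payoff = value − price = £1668 − £905 = £763.

£763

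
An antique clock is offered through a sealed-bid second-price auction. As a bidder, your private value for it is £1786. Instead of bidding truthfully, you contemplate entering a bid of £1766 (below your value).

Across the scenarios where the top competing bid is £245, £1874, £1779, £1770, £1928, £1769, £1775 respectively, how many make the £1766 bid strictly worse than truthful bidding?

4

The deviation hurts exactly when the highest competing bid lies strictly between £1766 and £1786 — underbidding then forfeits a profitable win.
£245: below both → same outcome either way.
£1874: above both → same outcome either way.
£1779: inside the interval → strictly worse (loss £7).
£1770: inside the interval → strictly worse (loss £16).
£1928: above both → same outcome either way.
£1769: inside the interval → strictly worse (loss £17).
£1775: inside the interval → strictly worse (loss £11).
Count: 4.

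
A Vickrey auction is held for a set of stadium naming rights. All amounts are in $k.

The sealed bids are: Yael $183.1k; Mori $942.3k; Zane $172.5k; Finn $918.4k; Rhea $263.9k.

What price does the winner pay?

$918.4k

Highest bid: Mori at $942.3k, so Mori wins.
Second-highest bid: Finn at $918.4k — that is the price the winner pays.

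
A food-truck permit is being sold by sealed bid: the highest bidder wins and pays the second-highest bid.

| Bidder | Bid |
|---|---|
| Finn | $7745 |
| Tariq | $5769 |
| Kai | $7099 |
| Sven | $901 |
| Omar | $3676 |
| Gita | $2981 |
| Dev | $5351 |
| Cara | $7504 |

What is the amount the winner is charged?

$7504

Highest bid: Finn at $7745, so Finn wins.
Second-highest bid: Cara at $7504 — that is the price the winner pays.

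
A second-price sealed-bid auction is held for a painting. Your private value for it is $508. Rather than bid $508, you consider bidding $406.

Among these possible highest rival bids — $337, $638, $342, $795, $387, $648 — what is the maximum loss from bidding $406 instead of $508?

$0

$337: same outcome either way → loss $0.
$638: same outcome either way → loss $0.
$342: same outcome either way → loss $0.
$795: same outcome either way → loss $0.
$387: same outcome either way → loss $0.
$648: same outcome either way → loss $0.
Maximum loss: $0.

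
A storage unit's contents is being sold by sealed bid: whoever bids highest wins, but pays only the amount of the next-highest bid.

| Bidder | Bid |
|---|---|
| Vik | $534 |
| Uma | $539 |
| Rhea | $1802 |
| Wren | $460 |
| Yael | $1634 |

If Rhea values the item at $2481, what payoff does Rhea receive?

Highest bid: Rhea at $1802, so Rhea wins.
Second-highest bid: Yael at $1634 — that is the price the winner pays.
Rhea's payoff = value − price = $2481 − $1634 = $847.

$847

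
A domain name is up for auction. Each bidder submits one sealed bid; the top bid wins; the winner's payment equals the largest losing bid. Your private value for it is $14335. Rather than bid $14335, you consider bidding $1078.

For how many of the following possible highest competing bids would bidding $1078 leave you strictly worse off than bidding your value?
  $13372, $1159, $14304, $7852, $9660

5

The deviation hurts exactly when the highest competing bid lies strictly between $1078 and $14335 — underbidding then forfeits a profitable win.
$13372: inside the interval → strictly worse (loss $963).
$1159: inside the interval → strictly worse (loss $13176).
$14304: inside the interval → strictly worse (loss $31).
$7852: inside the interval → strictly worse (loss $6483).
$9660: inside the interval → strictly worse (loss $4675).
Count: 5.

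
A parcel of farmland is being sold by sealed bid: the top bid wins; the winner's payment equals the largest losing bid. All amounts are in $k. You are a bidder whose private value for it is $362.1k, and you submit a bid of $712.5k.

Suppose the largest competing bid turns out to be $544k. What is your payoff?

−$181.9k

Your bid $712.5k exceeds the highest competing bid $544k, so you win.
In a second-price auction the winner pays the second-highest bid, $544k.
Payoff = value − price = $362.1k − $544k = −$181.9k.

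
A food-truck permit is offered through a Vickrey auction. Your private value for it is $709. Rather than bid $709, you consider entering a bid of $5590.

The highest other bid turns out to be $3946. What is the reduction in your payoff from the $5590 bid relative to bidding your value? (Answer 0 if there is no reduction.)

Bidding your value $709: you lose (since $709 < $3946). Payoff $0.
Bidding $5590: you win and pay $3946. Payoff $709 − $3946 = −$3237.
The competing bid $3946 lies between your value and your inflated bid, so overbidding wins an item priced above your value.
Loss from deviating = $0 − (−$3237) = $3237.

$3237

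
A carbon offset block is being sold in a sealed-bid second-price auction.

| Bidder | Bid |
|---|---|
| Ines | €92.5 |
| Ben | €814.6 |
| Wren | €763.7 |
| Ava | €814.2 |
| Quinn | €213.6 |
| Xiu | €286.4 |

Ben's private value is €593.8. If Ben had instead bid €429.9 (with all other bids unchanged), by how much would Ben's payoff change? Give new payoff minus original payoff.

€220.4

The highest bid among the other bidders is €814.2; Ben's bid doesn't change that.
Original bid €814.6: Ben is highest, pays the top rival bid €814.2; payoff €593.8 − €814.2 = −€220.4.
Alternative bid €429.9: Ben is not highest (top rival bid is €814.2); payoff €0.
Change in payoff = €0 − (−€220.4) = €220.4.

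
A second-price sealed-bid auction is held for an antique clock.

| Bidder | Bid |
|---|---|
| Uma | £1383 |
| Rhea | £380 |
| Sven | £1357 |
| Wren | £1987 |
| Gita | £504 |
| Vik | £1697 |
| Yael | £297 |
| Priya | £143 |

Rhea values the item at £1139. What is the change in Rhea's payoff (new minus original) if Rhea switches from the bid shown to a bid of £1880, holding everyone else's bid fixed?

£0

The highest bid among the other bidders is £1987; Rhea's bid doesn't change that.
Original bid £380: Rhea is not highest (top rival bid is £1987); payoff £0.
Alternative bid £1880: Rhea is not highest (top rival bid is £1987); payoff £0.
Change in payoff = £0 − (£0) = £0.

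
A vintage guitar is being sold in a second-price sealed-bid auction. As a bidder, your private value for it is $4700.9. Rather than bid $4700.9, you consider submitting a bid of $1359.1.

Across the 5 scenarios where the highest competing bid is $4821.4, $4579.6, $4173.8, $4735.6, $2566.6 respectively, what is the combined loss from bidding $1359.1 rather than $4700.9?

The deviation costs you only when the competing bid falls strictly between $1359.1 and $4700.9; elsewhere both bids give the same outcome.
$4821.4: outcomes coincide → loss $0.
$4579.6: truthful payoff $121.3, deviation payoff $0 → loss $121.3.
$4173.8: truthful payoff $527.1, deviation payoff $0 → loss $527.1.
$4735.6: outcomes coincide → loss $0.
$2566.6: truthful payoff $2134.3, deviation payoff $0 → loss $2134.3.
Total loss = $121.3 + $527.1 + $2134.3 = $2782.7.

$2782.7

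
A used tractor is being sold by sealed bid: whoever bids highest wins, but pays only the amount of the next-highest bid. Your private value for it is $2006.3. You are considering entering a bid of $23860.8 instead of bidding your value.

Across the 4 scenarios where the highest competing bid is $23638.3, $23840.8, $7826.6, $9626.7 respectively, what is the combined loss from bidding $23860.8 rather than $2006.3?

The deviation costs you only when the competing bid falls strictly between $2006.3 and $23860.8; elsewhere both bids give the same outcome.
$23638.3: truthful payoff $0, deviation payoff −$21632 → loss $21632.
$23840.8: truthful payoff $0, deviation payoff −$21834.5 → loss $21834.5.
$7826.6: truthful payoff $0, deviation payoff −$5820.3 → loss $5820.3.
$9626.7: truthful payoff $0, deviation payoff −$7620.4 → loss $7620.4.
Total loss = $21632 + $21834.5 + $5820.3 + $7620.4 = $56907.2.
Truthful bidding weakly dominates here: raising your bid can only win items priced above your value, and lowering it can only forfeit items priced below.

$56907.2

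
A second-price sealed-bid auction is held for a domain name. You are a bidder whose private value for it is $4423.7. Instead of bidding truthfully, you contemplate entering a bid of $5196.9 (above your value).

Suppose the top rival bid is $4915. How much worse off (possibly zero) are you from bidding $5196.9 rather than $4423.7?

$491.3

Bidding your value $4423.7: you lose (since $4423.7 < $4915). Payoff $0.
Bidding $5196.9: you win and pay $4915. Payoff $4423.7 − $4915 = −$491.3.
The competing bid $4915 lies between your value and your inflated bid, so overbidding wins an item priced above your value.
Loss from deviating = $0 − (−$491.3) = $491.3.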